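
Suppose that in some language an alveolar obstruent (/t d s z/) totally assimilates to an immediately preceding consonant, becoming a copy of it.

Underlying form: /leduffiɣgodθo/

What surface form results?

no segment meets the rule's conditions; no change.

[leduffiɣgodθo]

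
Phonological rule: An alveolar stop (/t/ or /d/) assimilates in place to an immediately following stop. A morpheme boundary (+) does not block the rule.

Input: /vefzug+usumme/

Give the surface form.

[vefzug+usumme]

no segment meets the rule's conditions; no change.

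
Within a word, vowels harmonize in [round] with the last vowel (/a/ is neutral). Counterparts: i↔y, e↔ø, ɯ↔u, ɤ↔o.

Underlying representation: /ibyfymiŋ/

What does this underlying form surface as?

/y/ harmonizes with /i/ ([-round]) → [i]
/y/ harmonizes with /i/ ([-round]) → [i]

[ibifimiŋ]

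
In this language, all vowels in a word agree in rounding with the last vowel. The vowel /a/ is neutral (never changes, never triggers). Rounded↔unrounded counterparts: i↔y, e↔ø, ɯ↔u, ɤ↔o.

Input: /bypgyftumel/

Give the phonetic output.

/y/ harmonizes with /e/ ([-round]) → [i]
/y/ harmonizes with /e/ ([-round]) → [i]
/u/ harmonizes with /e/ ([-round]) → [ɯ]

[bipgiftɯmel]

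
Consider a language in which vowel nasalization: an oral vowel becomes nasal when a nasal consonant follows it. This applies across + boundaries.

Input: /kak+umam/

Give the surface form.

[kak+ũmãm]

/u/ before nasal /m/ → [ũ]
/a/ before nasal /m/ → [ã]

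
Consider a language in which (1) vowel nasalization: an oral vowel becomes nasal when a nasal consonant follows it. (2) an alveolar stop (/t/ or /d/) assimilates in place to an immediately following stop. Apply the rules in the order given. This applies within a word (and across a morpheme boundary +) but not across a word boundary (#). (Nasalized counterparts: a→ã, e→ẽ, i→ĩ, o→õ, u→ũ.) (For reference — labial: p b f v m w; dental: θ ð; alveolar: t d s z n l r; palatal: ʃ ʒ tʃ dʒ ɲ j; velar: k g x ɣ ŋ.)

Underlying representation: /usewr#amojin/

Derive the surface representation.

Rule 1: /a/ before nasal /m/ → [ã]
Rule 1: /i/ before nasal /n/ → [ĩ]
After rule 1: usewr#ãmojĩn
Rule 2: no segment meets the rule's conditions; no change.

[usewr#ãmojĩn]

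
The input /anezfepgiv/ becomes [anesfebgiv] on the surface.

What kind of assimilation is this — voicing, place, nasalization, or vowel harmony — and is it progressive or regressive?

voicing assimilation, regressive

/z/→[s] /p/→[b].
Each target copies a feature from the following segment, so the direction is regressive.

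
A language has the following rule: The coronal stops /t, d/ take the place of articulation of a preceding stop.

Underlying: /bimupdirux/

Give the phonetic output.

/d/ after /p/ (labial) → [b]

[bimupbirux]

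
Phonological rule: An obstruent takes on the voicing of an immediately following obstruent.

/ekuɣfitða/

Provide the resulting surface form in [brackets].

[ekuxfidða]

/ɣ/ before /f/ (voiceless) → [x]
/t/ before /ð/ (voiced) → [d]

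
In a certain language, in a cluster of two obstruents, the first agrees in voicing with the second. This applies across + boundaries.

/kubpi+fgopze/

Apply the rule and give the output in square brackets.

/b/ before /p/ (voiceless) → [p]
/f/ before /g/ (voiced) → [v]
/p/ before /z/ (voiced) → [b]

[kuppi+vgobze]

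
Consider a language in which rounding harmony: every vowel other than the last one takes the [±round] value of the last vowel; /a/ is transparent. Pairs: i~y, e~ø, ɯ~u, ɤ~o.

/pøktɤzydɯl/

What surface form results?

/ø/ harmonizes with /ɯ/ ([-round]) → [e]
/y/ harmonizes with /ɯ/ ([-round]) → [i]

[pektɤzidɯl]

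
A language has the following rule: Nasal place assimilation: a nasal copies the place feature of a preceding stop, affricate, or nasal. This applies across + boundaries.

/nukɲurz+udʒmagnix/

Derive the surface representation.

/ɲ/ after /k/ (velar) → [ŋ]
/m/ after /dʒ/ (palatal) → [ɲ]
/n/ after /g/ (velar) → [ŋ]

[nukŋurz+udʒɲagŋix]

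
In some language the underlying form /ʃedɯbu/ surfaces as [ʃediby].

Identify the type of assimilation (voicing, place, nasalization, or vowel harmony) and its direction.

/ɯ/→[i] /u/→[y].
Vowels agree with the first vowel, so the harmony is progressive.

vowel harmony, progressive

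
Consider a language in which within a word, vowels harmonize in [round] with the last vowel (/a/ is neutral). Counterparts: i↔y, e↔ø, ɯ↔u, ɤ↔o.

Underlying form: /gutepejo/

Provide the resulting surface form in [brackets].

/e/ harmonizes with /o/ ([+round]) → [ø]
/e/ harmonizes with /o/ ([+round]) → [ø]

[gutøpøjo]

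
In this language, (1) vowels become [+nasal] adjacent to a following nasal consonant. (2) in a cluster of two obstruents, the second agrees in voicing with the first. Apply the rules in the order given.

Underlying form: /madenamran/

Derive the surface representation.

Rule 1: /e/ before nasal /n/ → [ẽ]
Rule 1: /a/ before nasal /m/ → [ã]
Rule 1: /a/ before nasal /n/ → [ã]
After rule 1: madẽnãmrãn
Rule 2: no segment meets the rule's conditions; no change.

[madẽnãmrãn]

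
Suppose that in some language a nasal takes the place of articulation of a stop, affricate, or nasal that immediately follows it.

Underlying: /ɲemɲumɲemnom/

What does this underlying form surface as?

[ɲeɲɲuɲɲennom]

/m/ before /ɲ/ (palatal) → [ɲ]
/m/ before /ɲ/ (palatal) → [ɲ]
/m/ before /n/ (alveolar) → [n]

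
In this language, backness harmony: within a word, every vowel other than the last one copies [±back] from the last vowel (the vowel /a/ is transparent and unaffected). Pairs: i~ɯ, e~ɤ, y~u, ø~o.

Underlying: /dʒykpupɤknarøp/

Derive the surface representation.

[dʒykpypeknarøp]

/u/ harmonizes with /ø/ ([-back]) → [y]
/ɤ/ harmonizes with /ø/ ([-back]) → [e]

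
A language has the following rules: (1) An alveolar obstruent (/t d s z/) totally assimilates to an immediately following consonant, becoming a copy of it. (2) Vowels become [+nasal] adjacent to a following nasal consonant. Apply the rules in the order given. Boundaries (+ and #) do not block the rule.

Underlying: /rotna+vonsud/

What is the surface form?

[rõnna+võnsud]

Rule 1: /t/ before /n/ → [n] (total assimilation)
After rule 1: ronna+vonsud
Rule 2: /o/ before nasal /n/ → [õ]
Rule 2: /o/ before nasal /n/ → [õ]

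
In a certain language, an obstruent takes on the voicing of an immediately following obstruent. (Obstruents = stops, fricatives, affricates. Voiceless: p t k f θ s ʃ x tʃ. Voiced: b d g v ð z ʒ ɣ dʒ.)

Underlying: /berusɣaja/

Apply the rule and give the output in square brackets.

[beruzɣaja]

/s/ before /ɣ/ (voiced) → [z]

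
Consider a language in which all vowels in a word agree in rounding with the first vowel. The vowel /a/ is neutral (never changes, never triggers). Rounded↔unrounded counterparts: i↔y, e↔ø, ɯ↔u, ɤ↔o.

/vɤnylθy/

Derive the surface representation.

/y/ harmonizes with /ɤ/ ([-round]) → [i]
/y/ harmonizes with /ɤ/ ([-round]) → [i]

[vɤnilθi]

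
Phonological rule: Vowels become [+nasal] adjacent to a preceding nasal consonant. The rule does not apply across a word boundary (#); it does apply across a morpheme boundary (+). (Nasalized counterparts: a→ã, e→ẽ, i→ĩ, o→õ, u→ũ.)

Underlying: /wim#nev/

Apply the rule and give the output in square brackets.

/e/ after nasal /n/ → [ẽ]

[wim#nẽv]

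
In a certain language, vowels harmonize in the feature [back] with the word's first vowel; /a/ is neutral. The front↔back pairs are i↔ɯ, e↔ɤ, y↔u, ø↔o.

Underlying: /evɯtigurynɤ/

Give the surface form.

[evitigyryne]

/ɯ/ harmonizes with /e/ ([-back]) → [i]
/u/ harmonizes with /e/ ([-back]) → [y]
/ɤ/ harmonizes with /e/ ([-back]) → [e]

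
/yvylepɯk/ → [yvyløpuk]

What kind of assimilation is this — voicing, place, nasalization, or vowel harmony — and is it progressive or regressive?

vowel harmony, progressive

/e/→[ø] /ɯ/→[u].
Vowels agree with the first vowel, so the harmony is progressive.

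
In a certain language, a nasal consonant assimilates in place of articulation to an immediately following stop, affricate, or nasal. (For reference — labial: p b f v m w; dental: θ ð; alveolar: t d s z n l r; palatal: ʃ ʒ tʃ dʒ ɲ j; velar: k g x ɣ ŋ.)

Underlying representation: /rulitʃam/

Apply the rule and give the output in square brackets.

[rulitʃam]

no segment meets the rule's conditions; no change.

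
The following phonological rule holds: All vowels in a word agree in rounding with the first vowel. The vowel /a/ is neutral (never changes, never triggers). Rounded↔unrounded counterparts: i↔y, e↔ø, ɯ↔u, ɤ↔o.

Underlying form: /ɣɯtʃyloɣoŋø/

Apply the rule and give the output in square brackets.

[ɣɯtʃilɤɣɤŋe]

/y/ harmonizes with /ɯ/ ([-round]) → [i]
/o/ harmonizes with /ɯ/ ([-round]) → [ɤ]
/o/ harmonizes with /ɯ/ ([-round]) → [ɤ]
/ø/ harmonizes with /ɯ/ ([-round]) → [e]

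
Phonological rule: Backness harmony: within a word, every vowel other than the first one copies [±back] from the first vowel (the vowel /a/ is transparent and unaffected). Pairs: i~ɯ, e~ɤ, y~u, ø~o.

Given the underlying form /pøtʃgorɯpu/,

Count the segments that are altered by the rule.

3

/o/ harmonizes with /ø/ ([-back]) → [ø]
/ɯ/ harmonizes with /ø/ ([-back]) → [i]
/u/ harmonizes with /ø/ ([-back]) → [y]
3 segments change.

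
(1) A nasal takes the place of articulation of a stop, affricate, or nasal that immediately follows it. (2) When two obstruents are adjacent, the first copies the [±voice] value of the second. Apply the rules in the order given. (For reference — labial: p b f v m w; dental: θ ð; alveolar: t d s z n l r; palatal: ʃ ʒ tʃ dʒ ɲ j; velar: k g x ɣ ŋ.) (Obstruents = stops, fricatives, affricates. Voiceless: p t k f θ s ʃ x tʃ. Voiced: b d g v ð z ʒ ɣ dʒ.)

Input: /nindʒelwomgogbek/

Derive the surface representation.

Rule 1: /n/ before /dʒ/ (palatal) → [ɲ]
Rule 1: /m/ before /g/ (velar) → [ŋ]
After rule 1: niɲdʒelwoŋgogbek
Rule 2: no segment meets the rule's conditions; no change.

[niɲdʒelwoŋgogbek]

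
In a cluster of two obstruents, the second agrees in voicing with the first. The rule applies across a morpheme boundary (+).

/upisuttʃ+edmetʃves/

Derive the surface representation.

/v/ after /tʃ/ (voiceless) → [f]

[upisuttʃ+edmetʃfes]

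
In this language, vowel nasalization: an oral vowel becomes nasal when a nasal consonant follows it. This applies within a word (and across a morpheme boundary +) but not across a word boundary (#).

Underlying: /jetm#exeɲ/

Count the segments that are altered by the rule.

/e/ before nasal /ɲ/ → [ẽ]
1 segment changes.

1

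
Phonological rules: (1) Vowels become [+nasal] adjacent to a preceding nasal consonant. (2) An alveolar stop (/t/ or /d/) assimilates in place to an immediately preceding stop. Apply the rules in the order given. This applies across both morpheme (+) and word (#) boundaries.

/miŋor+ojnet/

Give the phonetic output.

Rule 1: /i/ after nasal /m/ → [ĩ]
Rule 1: /o/ after nasal /ŋ/ → [õ]
Rule 1: /e/ after nasal /n/ → [ẽ]
After rule 1: mĩŋõr+ojnẽt
Rule 2: no segment meets the rule's conditions; no change.

[mĩŋõr+ojnẽt]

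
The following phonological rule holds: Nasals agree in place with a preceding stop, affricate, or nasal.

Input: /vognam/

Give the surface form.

/n/ after /g/ (velar) → [ŋ]

[vogŋam]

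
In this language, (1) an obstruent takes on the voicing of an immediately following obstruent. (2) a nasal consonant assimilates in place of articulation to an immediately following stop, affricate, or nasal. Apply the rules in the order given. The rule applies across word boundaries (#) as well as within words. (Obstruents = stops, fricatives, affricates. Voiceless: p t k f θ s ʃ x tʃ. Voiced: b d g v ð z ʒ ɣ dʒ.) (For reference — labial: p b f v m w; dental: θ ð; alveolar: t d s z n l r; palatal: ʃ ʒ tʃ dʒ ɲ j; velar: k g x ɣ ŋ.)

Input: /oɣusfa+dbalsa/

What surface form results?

Rule 1: no segment meets the rule's conditions; no change.
After rule 1: oɣusfa+dbalsa
Rule 2: no segment meets the rule's conditions; no change.

[oɣusfa+dbalsa]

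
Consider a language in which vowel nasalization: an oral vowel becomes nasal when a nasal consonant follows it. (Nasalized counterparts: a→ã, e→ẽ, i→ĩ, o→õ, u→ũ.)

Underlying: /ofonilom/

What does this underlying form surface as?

[ofõnilõm]

/o/ before nasal /n/ → [õ]
/o/ before nasal /m/ → [õ]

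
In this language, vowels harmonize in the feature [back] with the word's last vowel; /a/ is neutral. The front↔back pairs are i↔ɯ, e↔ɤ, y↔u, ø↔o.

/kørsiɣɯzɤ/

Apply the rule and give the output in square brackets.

/ø/ harmonizes with /ɤ/ ([+back]) → [o]
/i/ harmonizes with /ɤ/ ([+back]) → [ɯ]

[korsɯɣɯzɤ]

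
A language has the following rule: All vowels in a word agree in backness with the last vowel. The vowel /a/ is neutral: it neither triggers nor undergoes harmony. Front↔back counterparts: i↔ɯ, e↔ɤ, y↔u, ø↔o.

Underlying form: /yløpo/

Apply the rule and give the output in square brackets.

/y/ harmonizes with /o/ ([+back]) → [u]
/ø/ harmonizes with /o/ ([+back]) → [o]

[ulopo]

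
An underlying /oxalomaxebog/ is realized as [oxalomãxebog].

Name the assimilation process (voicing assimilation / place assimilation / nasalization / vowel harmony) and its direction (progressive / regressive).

/a/→[ã].
Each target copies a feature from the preceding segment, so the direction is progressive.

nasalization, progressive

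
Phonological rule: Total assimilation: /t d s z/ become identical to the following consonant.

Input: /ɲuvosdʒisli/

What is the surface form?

/s/ before /dʒ/ → [dʒ] (total assimilation)
/s/ before /l/ → [l] (total assimilation)

[ɲuvodʒdʒilli]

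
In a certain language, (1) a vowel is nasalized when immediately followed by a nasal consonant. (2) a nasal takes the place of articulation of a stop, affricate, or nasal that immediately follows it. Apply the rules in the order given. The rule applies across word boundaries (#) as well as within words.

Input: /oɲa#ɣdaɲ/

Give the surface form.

Rule 1: /o/ before nasal /ɲ/ → [õ]
Rule 1: /a/ before nasal /ɲ/ → [ã]
After rule 1: õɲa#ɣdãɲ
Rule 2: no segment meets the rule's conditions; no change.

[õɲa#ɣdãɲ]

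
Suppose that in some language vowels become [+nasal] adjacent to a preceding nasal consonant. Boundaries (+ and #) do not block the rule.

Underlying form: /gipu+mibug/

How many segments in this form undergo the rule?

/i/ after nasal /m/ → [ĩ]
1 segment changes.

1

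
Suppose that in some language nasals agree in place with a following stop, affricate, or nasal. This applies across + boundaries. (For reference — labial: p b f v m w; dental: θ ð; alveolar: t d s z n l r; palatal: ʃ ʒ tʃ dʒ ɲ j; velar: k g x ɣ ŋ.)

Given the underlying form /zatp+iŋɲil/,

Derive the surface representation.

[zatp+iɲɲil]

/ŋ/ before /ɲ/ (palatal) → [ɲ]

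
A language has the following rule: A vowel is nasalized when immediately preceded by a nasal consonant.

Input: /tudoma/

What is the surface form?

/a/ after nasal /m/ → [ã]

[tudomã]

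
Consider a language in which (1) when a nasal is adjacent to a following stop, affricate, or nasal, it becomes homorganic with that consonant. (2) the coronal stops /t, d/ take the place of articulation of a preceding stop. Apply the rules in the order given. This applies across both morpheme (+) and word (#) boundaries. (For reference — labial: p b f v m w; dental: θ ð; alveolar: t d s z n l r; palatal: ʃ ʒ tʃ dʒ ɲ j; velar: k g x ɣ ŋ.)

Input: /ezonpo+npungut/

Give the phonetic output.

Rule 1: /n/ before /p/ (labial) → [m]
Rule 1: /n/ before /p/ (labial) → [m]
Rule 1: /n/ before /g/ (velar) → [ŋ]
After rule 1: ezompo+mpuŋgut
Rule 2: no segment meets the rule's conditions; no change.

[ezompo+mpuŋgut]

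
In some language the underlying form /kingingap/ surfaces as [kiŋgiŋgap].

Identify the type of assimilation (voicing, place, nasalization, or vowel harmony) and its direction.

place assimilation, regressive

/n/→[ŋ] /n/→[ŋ].
Each target copies a feature from the following segment, so the direction is regressive.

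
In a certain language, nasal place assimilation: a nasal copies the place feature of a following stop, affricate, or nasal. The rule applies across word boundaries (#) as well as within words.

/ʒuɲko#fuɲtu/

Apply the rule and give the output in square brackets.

/ɲ/ before /k/ (velar) → [ŋ]
/ɲ/ before /t/ (alveolar) → [n]

[ʒuŋko#funtu]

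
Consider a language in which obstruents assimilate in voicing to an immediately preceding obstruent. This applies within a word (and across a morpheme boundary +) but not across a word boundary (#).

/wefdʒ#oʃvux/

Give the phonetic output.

[weftʃ#oʃfux]

/dʒ/ after /f/ (voiceless) → [tʃ]
/v/ after /ʃ/ (voiceless) → [f]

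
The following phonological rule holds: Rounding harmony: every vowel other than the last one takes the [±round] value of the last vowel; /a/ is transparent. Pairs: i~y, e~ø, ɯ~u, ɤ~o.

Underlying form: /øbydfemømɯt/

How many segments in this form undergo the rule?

3

/ø/ harmonizes with /ɯ/ ([-round]) → [e]
/y/ harmonizes with /ɯ/ ([-round]) → [i]
/ø/ harmonizes with /ɯ/ ([-round]) → [e]
3 segments change.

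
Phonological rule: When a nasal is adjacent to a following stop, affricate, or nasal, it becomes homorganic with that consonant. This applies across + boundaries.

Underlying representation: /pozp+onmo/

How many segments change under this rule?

/n/ before /m/ (labial) → [m]
1 segment changes.

1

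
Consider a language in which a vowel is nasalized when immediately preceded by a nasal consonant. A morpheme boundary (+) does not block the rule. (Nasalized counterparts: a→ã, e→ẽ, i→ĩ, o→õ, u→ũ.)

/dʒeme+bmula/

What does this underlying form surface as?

[dʒemẽ+bmũla]

/e/ after nasal /m/ → [ẽ]
/u/ after nasal /m/ → [ũ]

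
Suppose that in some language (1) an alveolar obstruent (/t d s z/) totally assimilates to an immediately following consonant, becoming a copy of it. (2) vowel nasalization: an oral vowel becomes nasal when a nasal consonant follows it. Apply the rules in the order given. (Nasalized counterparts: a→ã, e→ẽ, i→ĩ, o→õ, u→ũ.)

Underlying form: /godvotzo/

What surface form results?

[govvozzo]

Rule 1: /d/ before /v/ → [v] (total assimilation)
Rule 1: /t/ before /z/ → [z] (total assimilation)
After rule 1: govvozzo
Rule 2: no segment meets the rule's conditions; no change.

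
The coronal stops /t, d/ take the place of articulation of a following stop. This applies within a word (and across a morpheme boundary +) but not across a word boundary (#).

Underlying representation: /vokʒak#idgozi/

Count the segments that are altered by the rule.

/d/ before /g/ (velar) → [g]
1 segment changes.

1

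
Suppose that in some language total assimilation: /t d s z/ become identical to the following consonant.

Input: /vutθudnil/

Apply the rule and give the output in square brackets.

/t/ before /θ/ → [θ] (total assimilation)
/d/ before /n/ → [n] (total assimilation)

[vuθθunnil]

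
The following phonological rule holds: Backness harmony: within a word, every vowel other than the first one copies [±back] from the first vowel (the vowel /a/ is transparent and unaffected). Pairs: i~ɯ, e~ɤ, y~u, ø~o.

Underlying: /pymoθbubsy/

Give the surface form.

/o/ harmonizes with /y/ ([-back]) → [ø]
/u/ harmonizes with /y/ ([-back]) → [y]

[pymøθbybsy]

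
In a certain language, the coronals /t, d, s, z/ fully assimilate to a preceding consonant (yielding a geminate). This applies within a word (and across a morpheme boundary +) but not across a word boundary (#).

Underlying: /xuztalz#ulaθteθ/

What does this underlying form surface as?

[xuzzall#ulaθθeθ]

/t/ after /z/ → [z] (total assimilation)
/z/ after /l/ → [l] (total assimilation)
/t/ after /θ/ → [θ] (total assimilation)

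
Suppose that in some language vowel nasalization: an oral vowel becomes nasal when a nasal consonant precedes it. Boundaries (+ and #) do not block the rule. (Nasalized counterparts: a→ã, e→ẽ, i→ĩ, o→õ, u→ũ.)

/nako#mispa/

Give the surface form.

/a/ after nasal /n/ → [ã]
/i/ after nasal /m/ → [ĩ]

[nãko#mĩspa]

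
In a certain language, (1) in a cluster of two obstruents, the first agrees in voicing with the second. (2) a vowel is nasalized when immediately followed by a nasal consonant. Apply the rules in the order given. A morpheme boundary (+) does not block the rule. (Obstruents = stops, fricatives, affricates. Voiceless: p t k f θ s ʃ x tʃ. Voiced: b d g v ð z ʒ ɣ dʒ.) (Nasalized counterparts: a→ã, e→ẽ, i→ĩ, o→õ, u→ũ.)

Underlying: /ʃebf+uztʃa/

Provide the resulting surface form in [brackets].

[ʃepf+ustʃa]

Rule 1: /b/ before /f/ (voiceless) → [p]
Rule 1: /z/ before /tʃ/ (voiceless) → [s]
After rule 1: ʃepf+ustʃa
Rule 2: no segment meets the rule's conditions; no change.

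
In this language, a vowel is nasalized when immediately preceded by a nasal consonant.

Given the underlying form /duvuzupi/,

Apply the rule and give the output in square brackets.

[duvuzupi]

no segment meets the rule's conditions; no change.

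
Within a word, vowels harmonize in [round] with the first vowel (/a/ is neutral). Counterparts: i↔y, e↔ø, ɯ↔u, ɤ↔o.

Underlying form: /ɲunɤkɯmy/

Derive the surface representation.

/ɤ/ harmonizes with /u/ ([+round]) → [o]
/ɯ/ harmonizes with /u/ ([+round]) → [u]

[ɲunokumy]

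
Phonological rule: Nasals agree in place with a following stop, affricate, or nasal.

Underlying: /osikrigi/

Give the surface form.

[osikrigi]

no segment meets the rule's conditions; no change.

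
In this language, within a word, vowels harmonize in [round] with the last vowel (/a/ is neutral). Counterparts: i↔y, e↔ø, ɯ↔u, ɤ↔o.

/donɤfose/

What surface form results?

[dɤnɤfɤse]

/o/ harmonizes with /e/ ([-round]) → [ɤ]
/o/ harmonizes with /e/ ([-round]) → [ɤ]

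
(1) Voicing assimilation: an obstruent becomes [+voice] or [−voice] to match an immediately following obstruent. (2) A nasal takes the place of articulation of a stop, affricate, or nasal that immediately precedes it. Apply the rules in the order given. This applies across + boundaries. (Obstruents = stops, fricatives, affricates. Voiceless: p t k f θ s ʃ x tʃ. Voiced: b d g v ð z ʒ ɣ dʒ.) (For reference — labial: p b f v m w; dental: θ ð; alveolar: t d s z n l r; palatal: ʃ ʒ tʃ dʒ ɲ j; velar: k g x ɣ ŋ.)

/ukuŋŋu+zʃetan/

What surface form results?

Rule 1: /z/ before /ʃ/ (voiceless) → [s]
After rule 1: ukuŋŋu+sʃetan
Rule 2: no segment meets the rule's conditions; no change.

[ukuŋŋu+sʃetan]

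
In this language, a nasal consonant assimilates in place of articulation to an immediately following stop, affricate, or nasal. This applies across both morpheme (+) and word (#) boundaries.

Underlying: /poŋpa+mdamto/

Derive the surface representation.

[pompa+ndanto]

/ŋ/ before /p/ (labial) → [m]
/m/ before /d/ (alveolar) → [n]
/m/ before /t/ (alveolar) → [n]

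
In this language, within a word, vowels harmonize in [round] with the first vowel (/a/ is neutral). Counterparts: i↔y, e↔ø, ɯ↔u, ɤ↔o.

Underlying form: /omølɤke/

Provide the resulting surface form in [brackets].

[omølokø]

/ɤ/ harmonizes with /o/ ([+round]) → [o]
/e/ harmonizes with /o/ ([+round]) → [ø]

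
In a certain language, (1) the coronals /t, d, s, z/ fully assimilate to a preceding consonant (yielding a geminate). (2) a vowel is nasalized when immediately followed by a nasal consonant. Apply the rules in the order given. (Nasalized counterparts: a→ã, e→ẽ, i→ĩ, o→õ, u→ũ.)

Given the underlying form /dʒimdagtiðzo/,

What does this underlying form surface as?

Rule 1: /d/ after /m/ → [m] (total assimilation)
Rule 1: /t/ after /g/ → [g] (total assimilation)
Rule 1: /z/ after /ð/ → [ð] (total assimilation)
After rule 1: dʒimmaggiððo
Rule 2: /i/ before nasal /m/ → [ĩ]

[dʒĩmmaggiððo]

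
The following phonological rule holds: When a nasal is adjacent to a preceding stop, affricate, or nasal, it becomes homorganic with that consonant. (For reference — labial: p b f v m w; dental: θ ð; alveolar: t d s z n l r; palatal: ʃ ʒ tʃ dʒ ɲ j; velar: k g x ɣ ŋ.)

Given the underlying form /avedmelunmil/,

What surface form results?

/m/ after /d/ (alveolar) → [n]
/m/ after /n/ (alveolar) → [n]

[avednelunnil]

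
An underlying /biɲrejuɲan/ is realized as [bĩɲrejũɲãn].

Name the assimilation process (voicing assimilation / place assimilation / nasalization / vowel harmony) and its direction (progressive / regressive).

nasalization, regressive

/i/→[ĩ] /u/→[ũ] /a/→[ã].
Each target copies a feature from the following segment, so the direction is regressive.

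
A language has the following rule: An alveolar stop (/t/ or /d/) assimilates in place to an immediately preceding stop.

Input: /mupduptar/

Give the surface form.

/d/ after /p/ (labial) → [b]
/t/ after /p/ (labial) → [p]

[mupbuppar]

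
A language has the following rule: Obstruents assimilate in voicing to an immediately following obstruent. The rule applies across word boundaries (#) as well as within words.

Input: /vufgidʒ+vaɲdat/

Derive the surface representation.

[vuvgidʒ+vaɲdat]

/f/ before /g/ (voiced) → [v]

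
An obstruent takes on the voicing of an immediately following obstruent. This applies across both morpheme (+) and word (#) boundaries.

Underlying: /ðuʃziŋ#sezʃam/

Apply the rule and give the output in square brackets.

[ðuʒziŋ#sesʃam]

/ʃ/ before /z/ (voiced) → [ʒ]
/z/ before /ʃ/ (voiceless) → [s]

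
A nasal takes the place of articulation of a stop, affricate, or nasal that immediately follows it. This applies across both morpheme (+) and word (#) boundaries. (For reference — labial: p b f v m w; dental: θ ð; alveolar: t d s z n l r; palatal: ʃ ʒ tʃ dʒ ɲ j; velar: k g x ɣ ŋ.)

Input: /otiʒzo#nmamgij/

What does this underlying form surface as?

[otiʒzo#mmaŋgij]

/n/ before /m/ (labial) → [m]
/m/ before /g/ (velar) → [ŋ]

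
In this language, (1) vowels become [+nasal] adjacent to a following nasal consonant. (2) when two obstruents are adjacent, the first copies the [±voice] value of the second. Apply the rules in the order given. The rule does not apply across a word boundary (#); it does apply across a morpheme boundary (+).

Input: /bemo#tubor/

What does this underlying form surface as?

Rule 1: /e/ before nasal /m/ → [ẽ]
After rule 1: bẽmo#tubor
Rule 2: no segment meets the rule's conditions; no change.

[bẽmo#tubor]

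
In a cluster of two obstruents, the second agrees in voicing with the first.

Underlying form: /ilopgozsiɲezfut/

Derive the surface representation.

[ilopkozziɲezvut]

/g/ after /p/ (voiceless) → [k]
/s/ after /z/ (voiced) → [z]
/f/ after /z/ (voiced) → [v]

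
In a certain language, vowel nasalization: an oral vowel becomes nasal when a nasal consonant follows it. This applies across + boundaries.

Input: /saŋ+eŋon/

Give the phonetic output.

[sãŋ+ẽŋõn]

/a/ before nasal /ŋ/ → [ã]
/e/ before nasal /ŋ/ → [ẽ]
/o/ before nasal /n/ → [õ]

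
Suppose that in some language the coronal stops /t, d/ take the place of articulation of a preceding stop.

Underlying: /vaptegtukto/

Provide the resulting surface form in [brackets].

/t/ after /p/ (labial) → [p]
/t/ after /g/ (velar) → [k]
/t/ after /k/ (velar) → [k]

[vappegkukko]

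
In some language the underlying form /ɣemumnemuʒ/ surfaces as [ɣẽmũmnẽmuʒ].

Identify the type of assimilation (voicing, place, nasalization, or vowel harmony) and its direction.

nasalization, regressive

/e/→[ẽ] /u/→[ũ] /e/→[ẽ].
Each target copies a feature from the following segment, so the direction is regressive.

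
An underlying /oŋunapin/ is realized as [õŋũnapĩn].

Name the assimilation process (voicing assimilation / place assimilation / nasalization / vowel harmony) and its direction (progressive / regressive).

nasalization, regressive

/o/→[õ] /u/→[ũ] /i/→[ĩ].
Each target copies a feature from the following segment, so the direction is regressive.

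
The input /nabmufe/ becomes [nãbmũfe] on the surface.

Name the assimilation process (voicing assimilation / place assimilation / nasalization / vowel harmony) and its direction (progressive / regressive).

/a/→[ã] /u/→[ũ].
Each target copies a feature from the preceding segment, so the direction is progressive.

nasalization, progressive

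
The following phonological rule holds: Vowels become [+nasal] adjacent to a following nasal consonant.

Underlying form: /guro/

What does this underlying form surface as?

no segment meets the rule's conditions; no change.

[guro]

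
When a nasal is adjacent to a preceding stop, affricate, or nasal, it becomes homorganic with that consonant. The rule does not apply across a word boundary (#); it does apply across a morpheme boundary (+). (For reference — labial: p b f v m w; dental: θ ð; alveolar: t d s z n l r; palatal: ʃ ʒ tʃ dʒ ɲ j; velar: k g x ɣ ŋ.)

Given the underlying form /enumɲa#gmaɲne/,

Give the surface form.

/ɲ/ after /m/ (labial) → [m]
/m/ after /g/ (velar) → [ŋ]
/n/ after /ɲ/ (palatal) → [ɲ]

[enumma#gŋaɲɲe]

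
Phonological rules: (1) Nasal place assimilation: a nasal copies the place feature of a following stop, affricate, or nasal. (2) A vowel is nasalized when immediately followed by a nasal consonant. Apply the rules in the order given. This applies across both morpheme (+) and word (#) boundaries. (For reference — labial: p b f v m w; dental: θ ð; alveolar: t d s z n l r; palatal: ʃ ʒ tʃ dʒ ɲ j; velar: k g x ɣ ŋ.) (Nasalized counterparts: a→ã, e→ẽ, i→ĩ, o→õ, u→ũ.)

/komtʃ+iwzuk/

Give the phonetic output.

[kõɲtʃ+iwzuk]

Rule 1: /m/ before /tʃ/ (palatal) → [ɲ]
After rule 1: koɲtʃ+iwzuk
Rule 2: /o/ before nasal /ɲ/ → [õ]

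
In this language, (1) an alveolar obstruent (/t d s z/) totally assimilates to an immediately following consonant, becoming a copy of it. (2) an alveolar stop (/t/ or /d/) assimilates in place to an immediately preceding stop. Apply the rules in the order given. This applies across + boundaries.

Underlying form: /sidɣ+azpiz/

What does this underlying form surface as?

[siɣɣ+appiz]

Rule 1: /d/ before /ɣ/ → [ɣ] (total assimilation)
Rule 1: /z/ before /p/ → [p] (total assimilation)
After rule 1: siɣɣ+appiz
Rule 2: no segment meets the rule's conditions; no change.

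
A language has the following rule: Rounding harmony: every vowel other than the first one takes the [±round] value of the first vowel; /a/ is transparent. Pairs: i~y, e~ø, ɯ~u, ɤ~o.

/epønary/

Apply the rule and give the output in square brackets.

/ø/ harmonizes with /e/ ([-round]) → [e]
/y/ harmonizes with /e/ ([-round]) → [i]

[epenari]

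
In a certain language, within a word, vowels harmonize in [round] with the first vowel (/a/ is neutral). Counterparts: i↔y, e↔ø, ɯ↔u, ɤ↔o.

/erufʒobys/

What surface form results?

/u/ harmonizes with /e/ ([-round]) → [ɯ]
/o/ harmonizes with /e/ ([-round]) → [ɤ]
/y/ harmonizes with /e/ ([-round]) → [i]

[erɯfʒɤbis]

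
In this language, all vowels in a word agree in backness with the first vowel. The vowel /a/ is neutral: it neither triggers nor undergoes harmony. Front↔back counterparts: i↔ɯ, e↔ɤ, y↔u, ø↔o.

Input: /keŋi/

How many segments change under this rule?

0

No segment meets the rule's conditions.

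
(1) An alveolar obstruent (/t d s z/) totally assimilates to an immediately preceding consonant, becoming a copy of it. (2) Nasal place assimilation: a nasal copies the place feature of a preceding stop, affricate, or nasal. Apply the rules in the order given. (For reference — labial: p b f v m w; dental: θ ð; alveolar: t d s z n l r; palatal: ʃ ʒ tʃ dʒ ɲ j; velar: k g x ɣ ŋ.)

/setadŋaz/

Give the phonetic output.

Rule 1: no segment meets the rule's conditions; no change.
After rule 1: setadŋaz
Rule 2: /ŋ/ after /d/ (alveolar) → [n]

[setadnaz]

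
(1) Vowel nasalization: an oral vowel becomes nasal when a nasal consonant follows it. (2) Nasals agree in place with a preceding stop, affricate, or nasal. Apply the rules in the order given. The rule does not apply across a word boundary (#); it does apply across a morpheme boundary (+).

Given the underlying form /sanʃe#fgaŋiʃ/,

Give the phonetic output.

[sãnʃe#fgãŋiʃ]

Rule 1: /a/ before nasal /n/ → [ã]
Rule 1: /a/ before nasal /ŋ/ → [ã]
After rule 1: sãnʃe#fgãŋiʃ
Rule 2: no segment meets the rule's conditions; no change.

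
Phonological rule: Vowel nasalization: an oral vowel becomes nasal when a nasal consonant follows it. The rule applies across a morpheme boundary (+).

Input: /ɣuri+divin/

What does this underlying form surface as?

/i/ before nasal /n/ → [ĩ]

[ɣuri+divĩn]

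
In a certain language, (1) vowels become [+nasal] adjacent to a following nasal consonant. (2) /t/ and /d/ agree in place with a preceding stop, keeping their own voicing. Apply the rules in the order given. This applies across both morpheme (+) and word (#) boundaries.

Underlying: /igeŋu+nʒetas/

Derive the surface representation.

Rule 1: /e/ before nasal /ŋ/ → [ẽ]
Rule 1: /u/ before nasal /n/ → [ũ]
After rule 1: igẽŋũ+nʒetas
Rule 2: no segment meets the rule's conditions; no change.

[igẽŋũ+nʒetas]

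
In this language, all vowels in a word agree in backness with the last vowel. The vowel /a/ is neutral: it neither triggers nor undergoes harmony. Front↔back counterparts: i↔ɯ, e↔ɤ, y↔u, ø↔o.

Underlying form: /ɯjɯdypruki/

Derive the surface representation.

/ɯ/ harmonizes with /i/ ([-back]) → [i]
/ɯ/ harmonizes with /i/ ([-back]) → [i]
/u/ harmonizes with /i/ ([-back]) → [y]

[ijidypryki]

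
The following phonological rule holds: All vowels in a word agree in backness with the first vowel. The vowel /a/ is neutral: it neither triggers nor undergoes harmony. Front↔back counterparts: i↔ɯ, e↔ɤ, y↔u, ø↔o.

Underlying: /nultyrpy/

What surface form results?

/y/ harmonizes with /u/ ([+back]) → [u]
/y/ harmonizes with /u/ ([+back]) → [u]

[nulturpu]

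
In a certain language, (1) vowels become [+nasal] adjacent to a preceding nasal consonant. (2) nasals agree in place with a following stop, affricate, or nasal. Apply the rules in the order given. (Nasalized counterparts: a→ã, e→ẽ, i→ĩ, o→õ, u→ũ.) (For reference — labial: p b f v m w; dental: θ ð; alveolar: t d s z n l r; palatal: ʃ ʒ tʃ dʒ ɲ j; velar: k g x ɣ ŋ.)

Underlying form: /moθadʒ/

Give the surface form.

[mõθadʒ]

Rule 1: /o/ after nasal /m/ → [õ]
After rule 1: mõθadʒ
Rule 2: no segment meets the rule's conditions; no change.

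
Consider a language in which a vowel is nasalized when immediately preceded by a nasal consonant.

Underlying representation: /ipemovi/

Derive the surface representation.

/o/ after nasal /m/ → [õ]

[ipemõvi]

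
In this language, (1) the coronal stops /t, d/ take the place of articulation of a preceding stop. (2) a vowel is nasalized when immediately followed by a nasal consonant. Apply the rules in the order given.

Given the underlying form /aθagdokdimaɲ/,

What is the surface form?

[aθaggokgĩmãɲ]

Rule 1: /d/ after /g/ (velar) → [g]
Rule 1: /d/ after /k/ (velar) → [g]
After rule 1: aθaggokgimaɲ
Rule 2: /i/ before nasal /m/ → [ĩ]
Rule 2: /a/ before nasal /ɲ/ → [ã]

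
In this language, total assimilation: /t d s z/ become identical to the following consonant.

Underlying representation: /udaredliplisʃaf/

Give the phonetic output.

[udarellipliʃʃaf]

/d/ before /l/ → [l] (total assimilation)
/s/ before /ʃ/ → [ʃ] (total assimilation)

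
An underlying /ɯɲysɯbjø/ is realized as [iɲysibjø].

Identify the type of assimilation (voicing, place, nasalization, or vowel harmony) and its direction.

vowel harmony, regressive

/ɯ/→[i] /ɯ/→[i].
Vowels agree with the last vowel, so the harmony is regressive.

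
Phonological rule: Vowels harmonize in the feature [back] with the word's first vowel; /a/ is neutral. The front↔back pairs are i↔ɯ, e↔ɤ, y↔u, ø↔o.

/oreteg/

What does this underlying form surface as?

/e/ harmonizes with /o/ ([+back]) → [ɤ]
/e/ harmonizes with /o/ ([+back]) → [ɤ]

[orɤtɤg]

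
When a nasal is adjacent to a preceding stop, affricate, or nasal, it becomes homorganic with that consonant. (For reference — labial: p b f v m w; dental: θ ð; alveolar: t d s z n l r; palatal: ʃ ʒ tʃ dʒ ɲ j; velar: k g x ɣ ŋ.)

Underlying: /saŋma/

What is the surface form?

/m/ after /ŋ/ (velar) → [ŋ]

[saŋŋa]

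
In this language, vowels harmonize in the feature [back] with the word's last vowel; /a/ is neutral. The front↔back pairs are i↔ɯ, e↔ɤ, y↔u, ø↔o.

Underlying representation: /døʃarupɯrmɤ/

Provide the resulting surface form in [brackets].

/ø/ harmonizes with /ɤ/ ([+back]) → [o]

[doʃarupɯrmɤ]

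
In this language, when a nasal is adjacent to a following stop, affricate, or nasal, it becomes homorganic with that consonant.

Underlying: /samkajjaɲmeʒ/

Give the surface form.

/m/ before /k/ (velar) → [ŋ]
/ɲ/ before /m/ (labial) → [m]

[saŋkajjammeʒ]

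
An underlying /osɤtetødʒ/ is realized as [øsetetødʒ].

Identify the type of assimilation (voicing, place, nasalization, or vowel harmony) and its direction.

vowel harmony, regressive

/o/→[ø] /ɤ/→[e].
Vowels agree with the last vowel, so the harmony is regressive.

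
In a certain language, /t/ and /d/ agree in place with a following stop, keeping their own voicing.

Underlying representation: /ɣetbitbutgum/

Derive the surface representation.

[ɣepbipbukgum]

/t/ before /b/ (labial) → [p]
/t/ before /b/ (labial) → [p]
/t/ before /g/ (velar) → [k]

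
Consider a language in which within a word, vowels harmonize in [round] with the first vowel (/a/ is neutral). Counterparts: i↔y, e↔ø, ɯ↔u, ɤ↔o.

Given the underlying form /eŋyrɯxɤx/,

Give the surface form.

/y/ harmonizes with /e/ ([-round]) → [i]

[eŋirɯxɤx]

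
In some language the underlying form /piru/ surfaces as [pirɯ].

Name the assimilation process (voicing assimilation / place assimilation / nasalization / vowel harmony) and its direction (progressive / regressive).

/u/→[ɯ].
Vowels agree with the first vowel, so the harmony is progressive.

vowel harmony, progressive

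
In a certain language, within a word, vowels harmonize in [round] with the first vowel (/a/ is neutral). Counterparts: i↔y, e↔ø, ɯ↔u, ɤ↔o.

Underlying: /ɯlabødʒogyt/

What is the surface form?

[ɯlabedʒɤgit]

/ø/ harmonizes with /ɯ/ ([-round]) → [e]
/o/ harmonizes with /ɯ/ ([-round]) → [ɤ]
/y/ harmonizes with /ɯ/ ([-round]) → [i]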